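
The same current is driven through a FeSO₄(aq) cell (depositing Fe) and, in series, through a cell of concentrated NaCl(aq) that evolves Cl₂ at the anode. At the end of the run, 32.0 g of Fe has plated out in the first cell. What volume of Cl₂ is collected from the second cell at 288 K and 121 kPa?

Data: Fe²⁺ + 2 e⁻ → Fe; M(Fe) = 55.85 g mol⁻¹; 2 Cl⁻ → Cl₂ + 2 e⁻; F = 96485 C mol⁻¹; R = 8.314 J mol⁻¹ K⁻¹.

n(Fe) = 32.0 / 55.85 = 0.5730 mol, so n(e⁻) = 2 × 0.5730 = 1.146 mol.
The cells are in series, so the same 1.146 mol of electrons passes through the second cell.
2 Cl⁻ → Cl₂ + 2 e⁻ — 2 mol e⁻ per mol Cl₂, so n(Cl₂) = 1.146/2 = 0.5730 mol.
V = nRT/P = (0.5730 × 8.314 × 288) / (121 × 10³) = 0.0113 m³ = 11.3 L.

11.3 L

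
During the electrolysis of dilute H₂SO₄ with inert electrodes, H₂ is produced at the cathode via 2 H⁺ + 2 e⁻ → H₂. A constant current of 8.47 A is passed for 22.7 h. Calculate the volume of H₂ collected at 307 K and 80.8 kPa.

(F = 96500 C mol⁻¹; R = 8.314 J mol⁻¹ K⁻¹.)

113 L

Q = I·t = 8.470 A × 81720 s = 692200 C.
n(e⁻) = Q/F = 692200 / 96500 = 7.173 mol.
2 electrons are transferred per H₂ molecule, so n(H₂) = 7.173 / 2 = 3.586 mol.
V = nRT/P = (3.586 × 8.314 × 307) / (80.8 × 10³ Pa) = 0.113 m³ = 113 L.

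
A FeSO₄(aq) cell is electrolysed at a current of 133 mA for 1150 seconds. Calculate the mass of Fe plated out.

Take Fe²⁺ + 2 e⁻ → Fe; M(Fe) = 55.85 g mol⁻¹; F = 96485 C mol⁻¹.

0.0443 g

Q = I·t = 0.1330 A × 1150.0 s = 153.0 C.
n(e⁻) = Q/F = 153.0 / 96485 = 0.001585 mol.
Fe²⁺ + 2 e⁻ → Fe, so n(Fe) = n(e⁻)/2 = 0.0007926 mol.
m = n·M = 0.0007926 × 55.85 = 0.0443 g.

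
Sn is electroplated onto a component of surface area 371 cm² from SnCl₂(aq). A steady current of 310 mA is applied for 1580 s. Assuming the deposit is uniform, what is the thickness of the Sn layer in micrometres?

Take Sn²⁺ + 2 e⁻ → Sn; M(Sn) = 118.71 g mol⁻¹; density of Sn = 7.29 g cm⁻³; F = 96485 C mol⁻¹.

1.11 μm

Q = I·t = 0.3100 × 1580.0 = 489.8 C; n(e⁻) = 0.005076 mol.
n(Sn) = n(e⁻)/2 = 0.002538 mol, so m = 0.002538 × 118.71 = 0.3013 g.
Volume = m/ρ = 0.3013 / 7.29 = 0.04133 cm³.
Thickness = V/A = 0.04133 / 371 = 1.11 × 10⁻⁴ cm = 1.11 μm.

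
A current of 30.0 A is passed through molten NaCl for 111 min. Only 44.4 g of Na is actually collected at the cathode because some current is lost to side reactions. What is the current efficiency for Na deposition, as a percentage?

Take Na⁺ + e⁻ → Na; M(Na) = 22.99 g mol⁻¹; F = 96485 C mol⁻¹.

93.3 %

Q = I·t = 30.00 × 6660.0 = 199800 C; n(e⁻) = 199800/96485 = 2.071 mol.
Theoretical n(Na) = n(e⁻)/1 = 2.071 mol, i.e. m_theo = 2.071 × 22.99 = 47.61 g.
Efficiency = m_actual / m_theo = 44.4 / 47.61 = 93.3 %.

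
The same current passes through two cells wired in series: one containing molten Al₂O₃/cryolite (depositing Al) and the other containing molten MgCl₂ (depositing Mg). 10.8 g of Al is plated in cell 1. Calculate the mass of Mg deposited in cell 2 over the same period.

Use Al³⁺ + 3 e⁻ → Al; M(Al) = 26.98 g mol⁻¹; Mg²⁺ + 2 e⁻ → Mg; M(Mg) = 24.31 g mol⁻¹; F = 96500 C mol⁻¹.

n(Al) = 10.8 / 26.98 = 0.4003 mol.
Since Al³⁺ + 3 e⁻ → Al, n(e⁻) passed = 3 × 0.4003 = 1.201 mol.
Cells in series carry the same charge, so the same 1.201 mol of electrons passes through cell 2.
Mg²⁺ + 2 e⁻ → Mg, so n(Mg) = 1.201 / 2 = 0.6004 mol.
m(Mg) = 0.6004 × 24.31 = 14.6 g.

14.6 g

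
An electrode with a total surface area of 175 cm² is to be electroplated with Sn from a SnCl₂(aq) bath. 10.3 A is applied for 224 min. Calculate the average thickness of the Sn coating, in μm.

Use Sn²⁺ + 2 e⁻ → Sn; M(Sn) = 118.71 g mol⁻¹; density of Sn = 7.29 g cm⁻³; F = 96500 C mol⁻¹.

Q = I·t = 10.30 × 13440 = 138400 C; n(e⁻) = 1.435 mol.
n(Sn) = n(e⁻)/2 = 0.7173 mol, so m = 0.7173 × 118.71 = 85.15 g.
Volume = m/ρ = 85.15 / 7.29 = 11.68 cm³.
Thickness = V/A = 11.68 / 175 = 0.0667 cm = 667 μm.

667 μm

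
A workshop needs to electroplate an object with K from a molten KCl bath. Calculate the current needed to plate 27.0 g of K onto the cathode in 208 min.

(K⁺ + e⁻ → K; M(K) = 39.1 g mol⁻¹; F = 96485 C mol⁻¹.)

5.34 A

n(K) = 27.0 / 39.1 = 0.6905 mol.
n(e⁻) = 1 × 0.6905 = 0.6905 mol.
Q = n(e⁻)·F = 0.6905 × 96485 = 66630 C.
I = Q/t = 66630 / 12480 s = 5.34 A.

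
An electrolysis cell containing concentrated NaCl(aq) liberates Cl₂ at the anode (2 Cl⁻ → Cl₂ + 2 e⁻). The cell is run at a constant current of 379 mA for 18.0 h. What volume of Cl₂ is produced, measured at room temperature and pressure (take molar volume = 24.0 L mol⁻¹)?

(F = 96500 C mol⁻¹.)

Q = I·t = 0.3790 A × 64800 s = 24560 C.
n(e⁻) = Q/F = 24560 / 96500 = 0.2545 mol.
2 electrons are transferred per Cl₂ molecule, so n(Cl₂) = 0.2545 / 2 = 0.1272 mol.
V = n × V_m = 0.1272 × 24.0 = 3.05 L.

3.05 L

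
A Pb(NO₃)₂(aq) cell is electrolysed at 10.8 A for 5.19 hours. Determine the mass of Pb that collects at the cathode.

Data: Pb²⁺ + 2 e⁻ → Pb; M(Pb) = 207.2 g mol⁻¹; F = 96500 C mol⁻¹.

217 g

Q = I·t = 10.80 A × 18684 s = 201800 C.
n(e⁻) = Q/F = 201800 / 96500 = 2.091 mol.
Pb²⁺ + 2 e⁻ → Pb, so n(Pb) = n(e⁻)/2 = 1.046 mol.
m = n·M = 1.046 × 207.2 = 217 g.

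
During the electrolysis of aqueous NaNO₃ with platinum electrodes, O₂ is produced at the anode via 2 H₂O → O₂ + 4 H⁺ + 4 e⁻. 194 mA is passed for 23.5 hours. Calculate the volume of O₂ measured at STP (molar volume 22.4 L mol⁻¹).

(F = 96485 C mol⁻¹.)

0.953 L

Q = I·t = 0.1940 A × 84600 s = 16410 C.
n(e⁻) = Q/F = 16410 / 96485 = 0.1701 mol.
4 electrons are transferred per O₂ molecule, so n(O₂) = 0.1701 / 4 = 0.04253 mol.
V = n × V_m = 0.04253 × 22.4 = 0.953 L.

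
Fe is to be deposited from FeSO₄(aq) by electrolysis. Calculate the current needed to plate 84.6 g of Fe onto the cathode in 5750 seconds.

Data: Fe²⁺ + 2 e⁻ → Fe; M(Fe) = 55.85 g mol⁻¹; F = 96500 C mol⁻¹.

n(Fe) = 84.6 / 55.85 = 1.515 mol.
n(e⁻) = 2 × 1.515 = 3.030 mol.
Q = n(e⁻)·F = 3.030 × 96500 = 292400 C.
I = Q/t = 292400 / 5750.0 s = 50.8 A.

50.8 A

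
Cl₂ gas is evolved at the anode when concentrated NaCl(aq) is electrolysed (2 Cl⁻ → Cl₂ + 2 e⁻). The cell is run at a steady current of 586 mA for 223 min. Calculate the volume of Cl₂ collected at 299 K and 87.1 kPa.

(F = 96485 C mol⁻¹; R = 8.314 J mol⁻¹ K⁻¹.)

Q = I·t = 0.5860 A × 13380 s = 7841 C.
n(e⁻) = Q/F = 7841 / 96485 = 0.08126 mol.
2 electrons are transferred per Cl₂ molecule, so n(Cl₂) = 0.08126 / 2 = 0.04063 mol.
V = nRT/P = (0.04063 × 8.314 × 299) / (87.1 × 10³ Pa) = 0.00116 m³ = 1.16 L.

1.16 L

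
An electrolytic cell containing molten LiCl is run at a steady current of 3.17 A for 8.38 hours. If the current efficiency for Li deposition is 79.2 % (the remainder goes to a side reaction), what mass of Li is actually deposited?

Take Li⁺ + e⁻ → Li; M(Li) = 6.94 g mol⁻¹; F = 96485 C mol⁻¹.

Q = I·t = 3.170 × 30168 = 95630 C.
n(e⁻) = 95630/96485 = 0.9912 mol; theoretically n(Li) = 0.9912/1 = 0.9912 mol, m_theo = 6.879 g.
At 79.2 % efficiency, m_actual = 0.792 × 6.879 = 5.45 g.

5.45 g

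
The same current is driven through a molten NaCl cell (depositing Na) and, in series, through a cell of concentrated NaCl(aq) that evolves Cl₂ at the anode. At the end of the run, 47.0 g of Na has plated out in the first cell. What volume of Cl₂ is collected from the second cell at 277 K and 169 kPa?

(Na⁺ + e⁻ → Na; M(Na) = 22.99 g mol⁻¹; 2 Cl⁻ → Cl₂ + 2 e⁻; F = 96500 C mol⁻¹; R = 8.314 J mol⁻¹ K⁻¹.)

13.9 L

n(Na) = 47.0 / 22.99 = 2.044 mol, so n(e⁻) = 1 × 2.044 = 2.044 mol.
The cells are in series, so the same 2.044 mol of electrons passes through the second cell.
2 Cl⁻ → Cl₂ + 2 e⁻ — 2 mol e⁻ per mol Cl₂, so n(Cl₂) = 2.044/2 = 1.022 mol.
V = nRT/P = (1.022 × 8.314 × 277) / (169 × 10³) = 0.0139 m³ = 13.9 L.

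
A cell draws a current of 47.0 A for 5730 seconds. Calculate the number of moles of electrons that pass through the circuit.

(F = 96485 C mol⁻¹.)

2.79 mol

Q = I·t = 47.00 A × 5730.0 s = 269300 C.
n(e⁻) = Q/F = 269300 / 96485 = 2.79 mol.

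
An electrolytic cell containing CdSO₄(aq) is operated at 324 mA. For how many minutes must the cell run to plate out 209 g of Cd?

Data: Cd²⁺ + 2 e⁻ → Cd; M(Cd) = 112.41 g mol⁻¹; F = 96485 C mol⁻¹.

18500 min

n(Cd) = m/M = 209 / 112.41 = 1.859 mol.
Each Cd atom requires 2 electrons, so n(e⁻) = 2 × 1.859 = 3.719 mol.
Q = n(e⁻)·F = 3.719 × 96485 = 358800 C.
t = Q/I = 358800 / 0.3240 A = 1107000 s = 18500 min.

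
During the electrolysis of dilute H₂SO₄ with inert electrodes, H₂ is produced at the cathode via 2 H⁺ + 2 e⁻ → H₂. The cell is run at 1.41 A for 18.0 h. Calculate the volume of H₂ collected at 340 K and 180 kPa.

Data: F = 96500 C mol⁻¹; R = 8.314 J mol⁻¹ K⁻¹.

Q = I·t = 1.410 A × 64800 s = 91370 C.
n(e⁻) = Q/F = 91370 / 96500 = 0.9468 mol.
2 electrons are transferred per H₂ molecule, so n(H₂) = 0.9468 / 2 = 0.4734 mol.
V = nRT/P = (0.4734 × 8.314 × 340) / (180 × 10³ Pa) = 0.00743 m³ = 7.43 L.

7.43 L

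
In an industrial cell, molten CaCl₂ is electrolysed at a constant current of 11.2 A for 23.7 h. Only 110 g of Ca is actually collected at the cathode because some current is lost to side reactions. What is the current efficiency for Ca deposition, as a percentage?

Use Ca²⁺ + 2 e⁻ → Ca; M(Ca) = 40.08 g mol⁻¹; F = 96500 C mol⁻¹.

Q = I·t = 11.20 × 85320 = 955600 C; n(e⁻) = 955600/96500 = 9.902 mol.
Theoretical n(Ca) = n(e⁻)/2 = 4.951 mol, i.e. m_theo = 4.951 × 40.08 = 198.4 g.
Efficiency = m_actual / m_theo = 110 / 198.4 = 55.4 %.

55.4 %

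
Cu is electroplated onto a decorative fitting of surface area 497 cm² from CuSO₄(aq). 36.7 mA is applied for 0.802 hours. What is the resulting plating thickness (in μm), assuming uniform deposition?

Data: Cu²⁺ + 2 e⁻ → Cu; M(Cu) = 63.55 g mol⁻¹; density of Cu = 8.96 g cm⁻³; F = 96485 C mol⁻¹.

Q = I·t = 0.03670 × 2887.2 = 106.0 C; n(e⁻) = 0.001098 mol.
n(Cu) = n(e⁻)/2 = 0.0005491 mol, so m = 0.0005491 × 63.55 = 0.03490 g.
Volume = m/ρ = 0.03490 / 8.96 = 0.003895 cm³.
Thickness = V/A = 0.003895 / 497 = 7.84 × 10⁻⁶ cm = 0.0784 μm.

0.0784 μm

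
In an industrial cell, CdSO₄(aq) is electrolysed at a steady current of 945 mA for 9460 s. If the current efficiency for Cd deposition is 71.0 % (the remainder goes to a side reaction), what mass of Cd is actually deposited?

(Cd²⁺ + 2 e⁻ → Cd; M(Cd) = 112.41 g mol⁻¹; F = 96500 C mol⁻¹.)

3.70 g

Q = I·t = 0.9450 × 9460.0 = 8940 C.
n(e⁻) = 8940/96500 = 0.09264 mol; theoretically n(Cd) = 0.09264/2 = 0.04632 mol, m_theo = 5.207 g.
At 71.0 % efficiency, m_actual = 0.710 × 5.207 = 3.70 g.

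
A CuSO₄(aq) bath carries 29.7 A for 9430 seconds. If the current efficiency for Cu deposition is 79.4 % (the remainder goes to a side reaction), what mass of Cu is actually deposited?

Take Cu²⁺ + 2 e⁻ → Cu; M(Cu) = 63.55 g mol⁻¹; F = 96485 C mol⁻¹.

Q = I·t = 29.70 × 9430.0 = 280100 C.
n(e⁻) = 280100/96485 = 2.903 mol; theoretically n(Cu) = 2.903/2 = 1.451 mol, m_theo = 92.23 g.
At 79.4 % efficiency, m_actual = 0.794 × 92.23 = 73.2 g.

73.2 g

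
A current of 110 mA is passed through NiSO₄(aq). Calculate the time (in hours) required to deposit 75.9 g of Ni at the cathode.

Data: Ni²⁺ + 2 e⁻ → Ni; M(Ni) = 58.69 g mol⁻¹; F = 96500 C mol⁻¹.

n(Ni) = m/M = 75.9 / 58.69 = 1.293 mol.
Each Ni atom requires 2 electrons, so n(e⁻) = 2 × 1.293 = 2.586 mol.
Q = n(e⁻)·F = 2.586 × 96500 = 249600 C.
t = Q/I = 249600 / 0.1100 A = 2269000 s = 630 h.

630 h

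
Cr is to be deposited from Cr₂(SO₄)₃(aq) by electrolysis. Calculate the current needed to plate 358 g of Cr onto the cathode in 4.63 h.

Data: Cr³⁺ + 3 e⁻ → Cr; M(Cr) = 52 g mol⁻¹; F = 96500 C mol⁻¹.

120 A

n(Cr) = 358 / 52 = 6.885 mol.
n(e⁻) = 3 × 6.885 = 20.65 mol.
Q = n(e⁻)·F = 20.65 × 96500 = 1993000 C.
I = Q/t = 1993000 / 16668 s = 120 A.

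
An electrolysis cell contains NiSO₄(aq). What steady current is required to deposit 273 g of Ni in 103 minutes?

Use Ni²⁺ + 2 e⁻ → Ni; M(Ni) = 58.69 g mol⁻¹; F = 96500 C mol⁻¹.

145 A

n(Ni) = 273 / 58.69 = 4.652 mol.
n(e⁻) = 2 × 4.652 = 9.303 mol.
Q = n(e⁻)·F = 9.303 × 96500 = 897800 C.
I = Q/t = 897800 / 6180.0 s = 145 A.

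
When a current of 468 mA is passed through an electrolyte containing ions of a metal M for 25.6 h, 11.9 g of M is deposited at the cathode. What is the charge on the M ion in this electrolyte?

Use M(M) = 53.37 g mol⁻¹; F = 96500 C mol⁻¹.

Q = I·t = 0.4680 A × 92160 s = 43130 C, so n(e⁻) = 43130/96500 = 0.4470 mol.
n(M) deposited = 11.9 / 53.37 = 0.2230 mol.
Electrons per atom = n(e⁻)/n(M) = 0.4470 / 0.2230 = 2.00 ≈ 2, so the ion is M²⁺.

+2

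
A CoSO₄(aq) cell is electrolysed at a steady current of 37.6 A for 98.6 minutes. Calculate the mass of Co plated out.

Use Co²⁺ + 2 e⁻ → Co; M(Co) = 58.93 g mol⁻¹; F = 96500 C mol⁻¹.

67.9 g

Q = I·t = 37.60 A × 5916.0 s = 222400 C.
n(e⁻) = Q/F = 222400 / 96500 = 2.305 mol.
Co²⁺ + 2 e⁻ → Co, so n(Co) = n(e⁻)/2 = 1.153 mol.
m = n·M = 1.153 × 58.93 = 67.9 g.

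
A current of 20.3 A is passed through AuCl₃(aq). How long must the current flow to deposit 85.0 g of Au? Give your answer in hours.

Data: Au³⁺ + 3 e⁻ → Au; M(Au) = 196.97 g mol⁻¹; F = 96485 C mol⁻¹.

n(Au) = m/M = 85.0 / 196.97 = 0.4315 mol.
Each Au atom requires 3 electrons, so n(e⁻) = 3 × 0.4315 = 1.295 mol.
Q = n(e⁻)·F = 1.295 × 96485 = 124900 C.
t = Q/I = 124900 / 20.30 A = 6153 s = 1.71 h.

1.71 h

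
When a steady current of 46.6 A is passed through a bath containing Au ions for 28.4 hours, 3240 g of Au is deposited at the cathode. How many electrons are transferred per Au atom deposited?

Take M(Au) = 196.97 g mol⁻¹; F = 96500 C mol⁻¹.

Q = I·t = 46.60 A × 102240 s = 4764000 C, so n(e⁻) = 4764000/96500 = 49.37 mol.
n(Au) deposited = 3240 / 196.97 = 16.45 mol.
Electrons per atom = n(e⁻)/n(Au) = 49.37 / 16.45 = 3.00 ≈ 3, so the ion is Au³⁺.

3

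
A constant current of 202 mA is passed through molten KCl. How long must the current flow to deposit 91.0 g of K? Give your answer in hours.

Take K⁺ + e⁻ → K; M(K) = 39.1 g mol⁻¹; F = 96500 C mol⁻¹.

309 h

n(K) = m/M = 91.0 / 39.1 = 2.327 mol.
Each K atom requires 1 electron, so n(e⁻) = 1 × 2.327 = 2.327 mol.
Q = n(e⁻)·F = 2.327 × 96500 = 224600 C.
t = Q/I = 224600 / 0.2020 A = 1112000 s = 309 h.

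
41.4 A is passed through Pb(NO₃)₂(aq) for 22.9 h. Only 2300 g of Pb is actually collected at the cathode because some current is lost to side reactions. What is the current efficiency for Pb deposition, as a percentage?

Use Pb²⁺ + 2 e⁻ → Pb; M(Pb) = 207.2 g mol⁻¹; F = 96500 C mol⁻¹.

Q = I·t = 41.40 × 82440 = 3413000 C; n(e⁻) = 3413000/96500 = 35.37 mol.
Theoretical n(Pb) = n(e⁻)/2 = 17.68 mol, i.e. m_theo = 17.68 × 207.2 = 3664 g.
Efficiency = m_actual / m_theo = 2300 / 3664 = 62.8 %.

62.8 %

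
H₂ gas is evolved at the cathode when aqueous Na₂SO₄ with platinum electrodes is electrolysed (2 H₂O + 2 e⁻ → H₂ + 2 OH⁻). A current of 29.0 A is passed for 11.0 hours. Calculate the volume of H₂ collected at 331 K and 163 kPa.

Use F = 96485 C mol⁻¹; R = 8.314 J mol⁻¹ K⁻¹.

Q = I·t = 29.00 A × 39600 s = 1148000 C.
n(e⁻) = Q/F = 1148000 / 96485 = 11.90 mol.
2 electrons are transferred per H₂ molecule, so n(H₂) = 11.90 / 2 = 5.951 mol.
V = nRT/P = (5.951 × 8.314 × 331) / (163 × 10³ Pa) = 0.100 m³ = 100 L.

100 L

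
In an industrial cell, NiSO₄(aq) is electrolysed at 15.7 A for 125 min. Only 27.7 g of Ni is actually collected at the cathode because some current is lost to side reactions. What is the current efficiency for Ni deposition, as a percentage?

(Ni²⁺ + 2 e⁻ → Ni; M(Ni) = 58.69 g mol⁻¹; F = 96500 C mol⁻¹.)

Q = I·t = 15.70 × 7500.0 = 117800 C; n(e⁻) = 117800/96500 = 1.220 mol.
Theoretical n(Ni) = n(e⁻)/2 = 0.6101 mol, i.e. m_theo = 0.6101 × 58.69 = 35.81 g.
Efficiency = m_actual / m_theo = 27.7 / 35.81 = 77.4 %.

77.4 %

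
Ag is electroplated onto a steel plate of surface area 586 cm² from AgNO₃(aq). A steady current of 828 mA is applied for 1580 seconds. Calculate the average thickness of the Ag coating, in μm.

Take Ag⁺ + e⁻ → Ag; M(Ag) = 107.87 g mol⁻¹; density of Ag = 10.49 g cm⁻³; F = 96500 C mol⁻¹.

2.38 μm

Q = I·t = 0.8280 × 1580.0 = 1308 C; n(e⁻) = 0.01356 mol.
n(Ag) = n(e⁻)/1 = 0.01356 mol, so m = 0.01356 × 107.87 = 1.462 g.
Volume = m/ρ = 1.462 / 10.49 = 0.1394 cm³.
Thickness = V/A = 0.1394 / 586 = 2.38 × 10⁻⁴ cm = 2.38 μm.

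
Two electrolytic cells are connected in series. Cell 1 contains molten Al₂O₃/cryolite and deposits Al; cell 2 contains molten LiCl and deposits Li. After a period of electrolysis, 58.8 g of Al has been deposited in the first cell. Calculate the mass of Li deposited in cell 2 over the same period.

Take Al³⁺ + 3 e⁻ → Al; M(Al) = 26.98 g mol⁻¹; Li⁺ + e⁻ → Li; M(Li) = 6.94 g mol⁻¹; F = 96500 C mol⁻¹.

45.4 g

n(Al) = 58.8 / 26.98 = 2.179 mol.
Since Al³⁺ + 3 e⁻ → Al, n(e⁻) passed = 3 × 2.179 = 6.538 mol.
Cells in series carry the same charge, so the same 6.538 mol of electrons passes through cell 2.
Li⁺ + e⁻ → Li, so n(Li) = 6.538 / 1 = 6.538 mol.
m(Li) = 6.538 × 6.94 = 45.4 g.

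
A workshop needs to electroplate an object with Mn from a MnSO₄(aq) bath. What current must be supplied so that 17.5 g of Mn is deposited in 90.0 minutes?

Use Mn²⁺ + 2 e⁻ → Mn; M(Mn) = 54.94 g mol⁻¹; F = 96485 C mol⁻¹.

n(Mn) = 17.5 / 54.94 = 0.3185 mol.
n(e⁻) = 2 × 0.3185 = 0.6371 mol.
Q = n(e⁻)·F = 0.6371 × 96485 = 61470 C.
I = Q/t = 61470 / 5400.0 s = 11.4 A.

11.4 A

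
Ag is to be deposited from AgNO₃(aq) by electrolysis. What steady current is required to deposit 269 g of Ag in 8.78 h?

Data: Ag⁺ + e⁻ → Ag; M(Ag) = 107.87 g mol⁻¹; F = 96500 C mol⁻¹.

n(Ag) = 269 / 107.87 = 2.494 mol.
n(e⁻) = 1 × 2.494 = 2.494 mol.
Q = n(e⁻)·F = 2.494 × 96500 = 240600 C.
I = Q/t = 240600 / 31608 s = 7.61 A.

7.61 A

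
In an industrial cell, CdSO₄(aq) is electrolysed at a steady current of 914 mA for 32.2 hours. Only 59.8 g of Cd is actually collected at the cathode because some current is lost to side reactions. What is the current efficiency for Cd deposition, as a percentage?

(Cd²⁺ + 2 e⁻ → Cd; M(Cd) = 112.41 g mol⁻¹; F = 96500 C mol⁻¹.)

96.9 %

Q = I·t = 0.9140 × 115920 = 106000 C; n(e⁻) = 106000/96500 = 1.098 mol.
Theoretical n(Cd) = n(e⁻)/2 = 0.5490 mol, i.e. m_theo = 0.5490 × 112.41 = 61.71 g.
Efficiency = m_actual / m_theo = 59.8 / 61.71 = 96.9 %.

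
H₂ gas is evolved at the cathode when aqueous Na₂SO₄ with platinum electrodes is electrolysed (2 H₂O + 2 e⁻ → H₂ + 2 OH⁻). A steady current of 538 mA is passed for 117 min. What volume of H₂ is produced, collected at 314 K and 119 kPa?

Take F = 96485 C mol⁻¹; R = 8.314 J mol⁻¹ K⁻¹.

0.429 L

Q = I·t = 0.5380 A × 7020.0 s = 3777 C.
n(e⁻) = Q/F = 3777 / 96485 = 0.03914 mol.
2 electrons are transferred per H₂ molecule, so n(H₂) = 0.03914 / 2 = 0.01957 mol.
V = nRT/P = (0.01957 × 8.314 × 314) / (119 × 10³ Pa) = 4.29 × 10⁻⁴ m³ = 0.429 L.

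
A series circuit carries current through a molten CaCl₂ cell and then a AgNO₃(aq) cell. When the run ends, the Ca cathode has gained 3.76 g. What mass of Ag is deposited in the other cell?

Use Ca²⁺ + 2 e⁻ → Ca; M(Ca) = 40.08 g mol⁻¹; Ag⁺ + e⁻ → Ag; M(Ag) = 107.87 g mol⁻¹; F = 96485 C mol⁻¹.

n(Ca) = 3.76 / 40.08 = 0.09381 mol.
Since Ca²⁺ + 2 e⁻ → Ca, n(e⁻) passed = 2 × 0.09381 = 0.1876 mol.
Cells in series carry the same charge, so the same 0.1876 mol of electrons passes through cell 2.
Ag⁺ + e⁻ → Ag, so n(Ag) = 0.1876 / 1 = 0.1876 mol.
m(Ag) = 0.1876 × 107.87 = 20.2 g.

20.2 g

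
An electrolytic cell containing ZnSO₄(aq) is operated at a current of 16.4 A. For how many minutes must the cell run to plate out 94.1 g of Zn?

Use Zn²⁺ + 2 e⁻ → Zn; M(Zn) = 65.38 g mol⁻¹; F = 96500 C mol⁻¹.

n(Zn) = m/M = 94.1 / 65.38 = 1.439 mol.
Each Zn atom requires 2 electrons, so n(e⁻) = 2 × 1.439 = 2.879 mol.
Q = n(e⁻)·F = 2.879 × 96500 = 277800 C.
t = Q/I = 277800 / 16.40 A = 16940 s = 282 min.

282 min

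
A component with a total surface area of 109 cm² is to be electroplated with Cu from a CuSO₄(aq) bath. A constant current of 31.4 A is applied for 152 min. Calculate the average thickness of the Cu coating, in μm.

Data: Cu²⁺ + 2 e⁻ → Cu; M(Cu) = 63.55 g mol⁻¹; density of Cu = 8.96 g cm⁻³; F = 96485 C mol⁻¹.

966 μm

Q = I·t = 31.40 × 9120.0 = 286400 C; n(e⁻) = 2.968 mol.
n(Cu) = n(e⁻)/2 = 1.484 mol, so m = 1.484 × 63.55 = 94.31 g.
Volume = m/ρ = 94.31 / 8.96 = 10.53 cm³.
Thickness = V/A = 10.53 / 109 = 0.0966 cm = 966 μm.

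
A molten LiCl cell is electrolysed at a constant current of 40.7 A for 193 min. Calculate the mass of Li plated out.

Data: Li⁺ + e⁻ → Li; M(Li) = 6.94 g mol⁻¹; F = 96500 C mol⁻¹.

33.9 g

Q = I·t = 40.70 A × 11580 s = 471300 C.
n(e⁻) = Q/F = 471300 / 96500 = 4.884 mol.
Li⁺ + e⁻ → Li, so n(Li) = n(e⁻)/1 = 4.884 mol.
m = n·M = 4.884 × 6.94 = 33.9 g.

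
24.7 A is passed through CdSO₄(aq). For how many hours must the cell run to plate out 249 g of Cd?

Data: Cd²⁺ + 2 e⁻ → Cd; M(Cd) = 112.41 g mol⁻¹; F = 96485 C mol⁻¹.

n(Cd) = m/M = 249 / 112.41 = 2.215 mol.
Each Cd atom requires 2 electrons, so n(e⁻) = 2 × 2.215 = 4.430 mol.
Q = n(e⁻)·F = 4.430 × 96485 = 427400 C.
t = Q/I = 427400 / 24.70 A = 17310 s = 4.81 h.

4.81 h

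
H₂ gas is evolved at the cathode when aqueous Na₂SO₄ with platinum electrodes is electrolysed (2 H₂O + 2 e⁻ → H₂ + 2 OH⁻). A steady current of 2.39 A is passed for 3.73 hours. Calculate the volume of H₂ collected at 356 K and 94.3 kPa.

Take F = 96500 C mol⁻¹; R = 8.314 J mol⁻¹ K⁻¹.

Q = I·t = 2.390 A × 13428 s = 32090 C.
n(e⁻) = Q/F = 32090 / 96500 = 0.3326 mol.
2 electrons are transferred per H₂ molecule, so n(H₂) = 0.3326 / 2 = 0.1663 mol.
V = nRT/P = (0.1663 × 8.314 × 356) / (94.3 × 10³ Pa) = 0.00522 m³ = 5.22 L.

5.22 L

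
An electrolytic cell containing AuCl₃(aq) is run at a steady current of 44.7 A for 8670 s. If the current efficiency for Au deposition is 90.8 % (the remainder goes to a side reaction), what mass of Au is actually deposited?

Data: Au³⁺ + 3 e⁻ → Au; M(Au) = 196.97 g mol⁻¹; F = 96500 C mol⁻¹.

Q = I·t = 44.70 × 8670.0 = 387500 C.
n(e⁻) = 387500/96500 = 4.016 mol; theoretically n(Au) = 4.016/3 = 1.339 mol, m_theo = 263.7 g.
At 90.8 % efficiency, m_actual = 0.908 × 263.7 = 239 g.

239 g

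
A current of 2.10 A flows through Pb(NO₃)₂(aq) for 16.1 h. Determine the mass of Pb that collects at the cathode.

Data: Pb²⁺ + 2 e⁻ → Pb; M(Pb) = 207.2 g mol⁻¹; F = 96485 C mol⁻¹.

131 g

Q = I·t = 2.100 A × 57960 s = 121700 C.
n(e⁻) = Q/F = 121700 / 96485 = 1.262 mol.
Pb²⁺ + 2 e⁻ → Pb, so n(Pb) = n(e⁻)/2 = 0.6308 mol.
m = n·M = 0.6308 × 207.2 = 131 g.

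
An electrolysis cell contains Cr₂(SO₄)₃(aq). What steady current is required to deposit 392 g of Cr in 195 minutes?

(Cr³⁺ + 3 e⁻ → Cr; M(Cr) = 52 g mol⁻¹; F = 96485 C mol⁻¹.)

n(Cr) = 392 / 52 = 7.538 mol.
n(e⁻) = 3 × 7.538 = 22.62 mol.
Q = n(e⁻)·F = 22.62 × 96485 = 2182000 C.
I = Q/t = 2182000 / 11700 s = 186 A.

186 A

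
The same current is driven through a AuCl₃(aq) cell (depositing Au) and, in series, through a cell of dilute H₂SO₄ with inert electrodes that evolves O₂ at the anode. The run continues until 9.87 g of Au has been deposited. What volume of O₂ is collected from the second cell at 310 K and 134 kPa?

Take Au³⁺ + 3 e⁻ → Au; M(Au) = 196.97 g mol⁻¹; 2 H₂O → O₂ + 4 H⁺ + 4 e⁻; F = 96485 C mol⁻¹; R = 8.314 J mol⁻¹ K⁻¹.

0.723 L

n(Au) = 9.87 / 196.97 = 0.05011 mol, so n(e⁻) = 3 × 0.05011 = 0.1503 mol.
The cells are in series, so the same 0.1503 mol of electrons passes through the second cell.
2 H₂O → O₂ + 4 H⁺ + 4 e⁻ — 4 mol e⁻ per mol O₂, so n(O₂) = 0.1503/4 = 0.03758 mol.
V = nRT/P = (0.03758 × 8.314 × 310) / (134 × 10³) = 7.23 × 10⁻⁴ m³ = 0.723 L.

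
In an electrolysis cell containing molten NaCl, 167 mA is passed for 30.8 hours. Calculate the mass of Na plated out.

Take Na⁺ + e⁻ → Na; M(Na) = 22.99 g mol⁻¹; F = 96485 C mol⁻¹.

Q = I·t = 0.1670 A × 110880 s = 18520 C.
n(e⁻) = Q/F = 18520 / 96485 = 0.1919 mol.
Na⁺ + e⁻ → Na, so n(Na) = n(e⁻)/1 = 0.1919 mol.
m = n·M = 0.1919 × 22.99 = 4.41 g.

4.41 g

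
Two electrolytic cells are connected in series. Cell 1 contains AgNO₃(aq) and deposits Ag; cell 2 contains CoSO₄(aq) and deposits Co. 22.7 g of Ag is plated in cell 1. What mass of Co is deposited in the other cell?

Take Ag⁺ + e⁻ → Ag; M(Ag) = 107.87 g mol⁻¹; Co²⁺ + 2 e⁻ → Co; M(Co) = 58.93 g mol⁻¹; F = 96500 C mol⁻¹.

n(Ag) = 22.7 / 107.87 = 0.2104 mol.
Since Ag⁺ + e⁻ → Ag, n(e⁻) passed = 1 × 0.2104 = 0.2104 mol.
Cells in series carry the same charge, so the same 0.2104 mol of electrons passes through cell 2.
Co²⁺ + 2 e⁻ → Co, so n(Co) = 0.2104 / 2 = 0.1052 mol.
m(Co) = 0.1052 × 58.93 = 6.20 g.

6.20 g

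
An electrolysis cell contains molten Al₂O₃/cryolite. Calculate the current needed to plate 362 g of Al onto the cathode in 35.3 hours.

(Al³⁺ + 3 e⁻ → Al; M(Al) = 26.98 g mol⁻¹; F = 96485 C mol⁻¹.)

n(Al) = 362 / 26.98 = 13.42 mol.
n(e⁻) = 3 × 13.42 = 40.25 mol.
Q = n(e⁻)·F = 40.25 × 96485 = 3884000 C.
I = Q/t = 3884000 / 127080 s = 30.6 A.

30.6 A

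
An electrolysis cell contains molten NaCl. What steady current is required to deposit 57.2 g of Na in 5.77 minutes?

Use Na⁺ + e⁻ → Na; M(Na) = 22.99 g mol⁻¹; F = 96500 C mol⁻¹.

n(Na) = 57.2 / 22.99 = 2.488 mol.
n(e⁻) = 1 × 2.488 = 2.488 mol.
Q = n(e⁻)·F = 2.488 × 96500 = 240100 C.
I = Q/t = 240100 / 346.20 s = 694 A.

694 A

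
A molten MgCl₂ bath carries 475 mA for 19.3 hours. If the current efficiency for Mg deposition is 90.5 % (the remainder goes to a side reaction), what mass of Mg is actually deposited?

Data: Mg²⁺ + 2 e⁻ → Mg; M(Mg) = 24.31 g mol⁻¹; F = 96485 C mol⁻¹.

Q = I·t = 0.4750 × 69480 = 33000 C.
n(e⁻) = 33000/96485 = 0.3421 mol; theoretically n(Mg) = 0.3421/2 = 0.1710 mol, m_theo = 4.158 g.
At 90.5 % efficiency, m_actual = 0.905 × 4.158 = 3.76 g.

3.76 g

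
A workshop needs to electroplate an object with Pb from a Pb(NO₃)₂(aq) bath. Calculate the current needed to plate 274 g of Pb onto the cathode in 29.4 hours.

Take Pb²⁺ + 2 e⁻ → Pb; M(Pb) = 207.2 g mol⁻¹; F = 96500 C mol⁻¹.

n(Pb) = 274 / 207.2 = 1.322 mol.
n(e⁻) = 2 × 1.322 = 2.645 mol.
Q = n(e⁻)·F = 2.645 × 96500 = 255200 C.
I = Q/t = 255200 / 105840 s = 2.41 A.

2.41 A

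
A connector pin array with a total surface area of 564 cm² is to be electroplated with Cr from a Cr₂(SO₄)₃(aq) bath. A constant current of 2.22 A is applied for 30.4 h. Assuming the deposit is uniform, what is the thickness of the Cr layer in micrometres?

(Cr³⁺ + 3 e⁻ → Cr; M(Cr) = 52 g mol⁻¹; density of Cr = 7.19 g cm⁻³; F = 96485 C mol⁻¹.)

108 μm

Q = I·t = 2.220 × 109440 = 243000 C; n(e⁻) = 2.518 mol.
n(Cr) = n(e⁻)/3 = 0.8394 mol, so m = 0.8394 × 52 = 43.65 g.
Volume = m/ρ = 43.65 / 7.19 = 6.070 cm³.
Thickness = V/A = 6.070 / 564 = 0.0108 cm = 108 μm.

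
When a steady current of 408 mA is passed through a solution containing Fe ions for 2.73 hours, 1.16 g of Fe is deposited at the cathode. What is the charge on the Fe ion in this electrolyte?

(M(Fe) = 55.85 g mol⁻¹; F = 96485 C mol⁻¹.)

+2

Q = I·t = 0.4080 A × 9828.0 s = 4010 C, so n(e⁻) = 4010/96485 = 0.04156 mol.
n(Fe) deposited = 1.16 / 55.85 = 0.02077 mol.
Electrons per atom = n(e⁻)/n(Fe) = 0.04156 / 0.02077 = 2.00 ≈ 2, so the ion is Fe²⁺.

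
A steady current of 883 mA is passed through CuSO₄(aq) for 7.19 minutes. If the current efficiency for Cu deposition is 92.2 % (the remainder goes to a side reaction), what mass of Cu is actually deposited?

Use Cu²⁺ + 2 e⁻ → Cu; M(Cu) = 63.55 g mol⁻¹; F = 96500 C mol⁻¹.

0.116 g

Q = I·t = 0.8830 × 431.40 = 380.9 C.
n(e⁻) = 380.9/96500 = 0.003947 mol; theoretically n(Cu) = 0.003947/2 = 0.001974 mol, m_theo = 0.1254 g.
At 92.2 % efficiency, m_actual = 0.922 × 0.1254 = 0.116 g.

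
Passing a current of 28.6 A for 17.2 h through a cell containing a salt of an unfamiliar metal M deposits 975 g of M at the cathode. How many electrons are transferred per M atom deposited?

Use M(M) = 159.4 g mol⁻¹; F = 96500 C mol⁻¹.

3

Q = I·t = 28.60 A × 61920 s = 1771000 C, so n(e⁻) = 1771000/96500 = 18.35 mol.
n(M) deposited = 975 / 159.4 = 6.117 mol.
Electrons per atom = n(e⁻)/n(M) = 18.35 / 6.117 = 3.00 ≈ 3, so the ion is M³⁺.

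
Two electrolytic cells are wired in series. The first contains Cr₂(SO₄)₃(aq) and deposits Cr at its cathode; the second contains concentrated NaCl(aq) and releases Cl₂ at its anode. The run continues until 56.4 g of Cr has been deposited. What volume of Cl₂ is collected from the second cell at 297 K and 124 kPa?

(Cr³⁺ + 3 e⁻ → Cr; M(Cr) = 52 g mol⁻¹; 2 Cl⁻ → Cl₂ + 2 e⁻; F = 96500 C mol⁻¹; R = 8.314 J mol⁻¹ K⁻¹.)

32.4 L

n(Cr) = 56.4 / 52 = 1.085 mol, so n(e⁻) = 3 × 1.085 = 3.254 mol.
The cells are in series, so the same 3.254 mol of electrons passes through the second cell.
2 Cl⁻ → Cl₂ + 2 e⁻ — 2 mol e⁻ per mol Cl₂, so n(Cl₂) = 3.254/2 = 1.627 mol.
V = nRT/P = (1.627 × 8.314 × 297) / (124 × 10³) = 0.0324 m³ = 32.4 L.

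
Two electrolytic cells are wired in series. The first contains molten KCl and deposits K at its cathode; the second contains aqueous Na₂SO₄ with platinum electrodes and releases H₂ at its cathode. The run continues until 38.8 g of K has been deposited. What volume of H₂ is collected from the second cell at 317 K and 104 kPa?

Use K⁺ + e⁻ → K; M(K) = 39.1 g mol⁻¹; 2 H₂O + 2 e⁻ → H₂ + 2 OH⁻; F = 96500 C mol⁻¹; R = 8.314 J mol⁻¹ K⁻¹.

12.6 L

n(K) = 38.8 / 39.1 = 0.9923 mol, so n(e⁻) = 1 × 0.9923 = 0.9923 mol.
The cells are in series, so the same 0.9923 mol of electrons passes through the second cell.
2 H₂O + 2 e⁻ → H₂ + 2 OH⁻ — 2 mol e⁻ per mol H₂, so n(H₂) = 0.9923/2 = 0.4962 mol.
V = nRT/P = (0.4962 × 8.314 × 317) / (104 × 10³) = 0.0126 m³ = 12.6 L.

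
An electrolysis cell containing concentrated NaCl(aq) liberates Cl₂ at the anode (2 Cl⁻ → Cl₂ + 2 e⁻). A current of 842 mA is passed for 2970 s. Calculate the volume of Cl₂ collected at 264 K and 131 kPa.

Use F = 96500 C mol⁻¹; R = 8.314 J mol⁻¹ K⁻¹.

Q = I·t = 0.8420 A × 2970.0 s = 2501 C.
n(e⁻) = Q/F = 2501 / 96500 = 0.02591 mol.
2 electrons are transferred per Cl₂ molecule, so n(Cl₂) = 0.02591 / 2 = 0.01296 mol.
V = nRT/P = (0.01296 × 8.314 × 264) / (131 × 10³ Pa) = 2.17 × 10⁻⁴ m³ = 0.217 L.

0.217 L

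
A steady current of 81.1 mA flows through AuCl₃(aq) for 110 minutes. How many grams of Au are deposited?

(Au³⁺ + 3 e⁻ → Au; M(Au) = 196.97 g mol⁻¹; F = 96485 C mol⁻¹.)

0.364 g

Q = I·t = 0.08110 A × 6600.0 s = 535.3 C.
n(e⁻) = Q/F = 535.3 / 96485 = 0.005548 mol.
Au³⁺ + 3 e⁻ → Au, so n(Au) = n(e⁻)/3 = 0.001849 mol.
m = n·M = 0.001849 × 196.97 = 0.364 g.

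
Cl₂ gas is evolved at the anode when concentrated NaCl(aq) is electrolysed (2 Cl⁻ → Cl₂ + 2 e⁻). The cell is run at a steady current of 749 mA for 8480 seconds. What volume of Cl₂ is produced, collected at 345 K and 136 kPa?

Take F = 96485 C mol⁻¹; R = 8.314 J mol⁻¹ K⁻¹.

0.694 L

Q = I·t = 0.7490 A × 8480.0 s = 6352 C.
n(e⁻) = Q/F = 6352 / 96485 = 0.06583 mol.
2 electrons are transferred per Cl₂ molecule, so n(Cl₂) = 0.06583 / 2 = 0.03291 mol.
V = nRT/P = (0.03291 × 8.314 × 345) / (136 × 10³ Pa) = 6.94 × 10⁻⁴ m³ = 0.694 L.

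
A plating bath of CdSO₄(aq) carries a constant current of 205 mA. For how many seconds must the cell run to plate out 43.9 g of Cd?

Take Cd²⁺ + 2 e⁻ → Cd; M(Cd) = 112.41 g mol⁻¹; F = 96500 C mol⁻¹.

n(Cd) = m/M = 43.9 / 112.41 = 0.3905 mol.
Each Cd atom requires 2 electrons, so n(e⁻) = 2 × 0.3905 = 0.7811 mol.
Q = n(e⁻)·F = 0.7811 × 96500 = 75370 C.
t = Q/I = 75370 / 0.2050 A = 367700 s.

3.68 × 10⁵ s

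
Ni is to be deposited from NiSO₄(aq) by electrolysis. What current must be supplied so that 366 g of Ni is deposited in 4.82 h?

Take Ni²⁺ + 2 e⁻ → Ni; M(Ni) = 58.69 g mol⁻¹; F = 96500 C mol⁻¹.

n(Ni) = 366 / 58.69 = 6.236 mol.
n(e⁻) = 2 × 6.236 = 12.47 mol.
Q = n(e⁻)·F = 12.47 × 96500 = 1204000 C.
I = Q/t = 1204000 / 17352 s = 69.4 A.

69.4 A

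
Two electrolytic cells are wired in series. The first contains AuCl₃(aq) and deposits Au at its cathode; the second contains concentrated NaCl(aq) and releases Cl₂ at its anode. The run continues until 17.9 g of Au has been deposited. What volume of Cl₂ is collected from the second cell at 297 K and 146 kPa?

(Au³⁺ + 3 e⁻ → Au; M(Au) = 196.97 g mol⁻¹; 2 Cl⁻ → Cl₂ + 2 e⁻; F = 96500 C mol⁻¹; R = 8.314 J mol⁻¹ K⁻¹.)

2.31 L

n(Au) = 17.9 / 196.97 = 0.09088 mol, so n(e⁻) = 3 × 0.09088 = 0.2726 mol.
The cells are in series, so the same 0.2726 mol of electrons passes through the second cell.
2 Cl⁻ → Cl₂ + 2 e⁻ — 2 mol e⁻ per mol Cl₂, so n(Cl₂) = 0.2726/2 = 0.1363 mol.
V = nRT/P = (0.1363 × 8.314 × 297) / (146 × 10³) = 0.00231 m³ = 2.31 L.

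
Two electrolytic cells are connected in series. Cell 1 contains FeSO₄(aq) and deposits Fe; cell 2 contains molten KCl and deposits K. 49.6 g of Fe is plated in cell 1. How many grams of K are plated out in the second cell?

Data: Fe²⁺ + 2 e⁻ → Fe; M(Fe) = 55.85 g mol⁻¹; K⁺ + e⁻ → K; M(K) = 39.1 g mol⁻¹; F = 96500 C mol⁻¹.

n(Fe) = 49.6 / 55.85 = 0.8881 mol.
Since Fe²⁺ + 2 e⁻ → Fe, n(e⁻) passed = 2 × 0.8881 = 1.776 mol.
Cells in series carry the same charge, so the same 1.776 mol of electrons passes through cell 2.
K⁺ + e⁻ → K, so n(K) = 1.776 / 1 = 1.776 mol.
m(K) = 1.776 × 39.1 = 69.4 g.

69.4 g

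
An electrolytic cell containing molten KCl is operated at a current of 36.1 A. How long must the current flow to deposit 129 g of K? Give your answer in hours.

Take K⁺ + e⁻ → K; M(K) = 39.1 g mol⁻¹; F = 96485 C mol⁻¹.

n(K) = m/M = 129 / 39.1 = 3.299 mol.
Each K atom requires 1 electron, so n(e⁻) = 1 × 3.299 = 3.299 mol.
Q = n(e⁻)·F = 3.299 × 96485 = 318300 C.
t = Q/I = 318300 / 36.10 A = 8818 s = 2.45 h.

2.45 h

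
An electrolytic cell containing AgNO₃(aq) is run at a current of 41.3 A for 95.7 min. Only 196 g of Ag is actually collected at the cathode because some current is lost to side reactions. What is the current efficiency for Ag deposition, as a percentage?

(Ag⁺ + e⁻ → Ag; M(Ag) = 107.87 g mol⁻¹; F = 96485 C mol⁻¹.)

73.9 %

Q = I·t = 41.30 × 5742.0 = 237100 C; n(e⁻) = 237100/96485 = 2.458 mol.
Theoretical n(Ag) = n(e⁻)/1 = 2.458 mol, i.e. m_theo = 2.458 × 107.87 = 265.1 g.
Efficiency = m_actual / m_theo = 196 / 265.1 = 73.9 %.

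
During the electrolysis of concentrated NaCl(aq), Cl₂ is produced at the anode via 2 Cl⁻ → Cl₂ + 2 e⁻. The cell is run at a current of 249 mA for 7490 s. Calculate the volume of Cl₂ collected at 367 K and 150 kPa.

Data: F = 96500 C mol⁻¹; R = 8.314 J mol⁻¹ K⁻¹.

0.197 L

Q = I·t = 0.2490 A × 7490.0 s = 1865 C.
n(e⁻) = Q/F = 1865 / 96500 = 0.01933 mol.
2 electrons are transferred per Cl₂ molecule, so n(Cl₂) = 0.01933 / 2 = 0.009663 mol.
V = nRT/P = (0.009663 × 8.314 × 367) / (150 × 10³ Pa) = 1.97 × 10⁻⁴ m³ = 0.197 L.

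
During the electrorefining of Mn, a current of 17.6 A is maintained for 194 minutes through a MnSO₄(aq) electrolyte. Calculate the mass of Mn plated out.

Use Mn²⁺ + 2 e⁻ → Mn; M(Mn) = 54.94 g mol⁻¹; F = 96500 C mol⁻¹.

Q = I·t = 17.60 A × 11640 s = 204900 C.
n(e⁻) = Q/F = 204900 / 96500 = 2.123 mol.
Mn²⁺ + 2 e⁻ → Mn, so n(Mn) = n(e⁻)/2 = 1.061 mol.
m = n·M = 1.061 × 54.94 = 58.3 g.

58.3 g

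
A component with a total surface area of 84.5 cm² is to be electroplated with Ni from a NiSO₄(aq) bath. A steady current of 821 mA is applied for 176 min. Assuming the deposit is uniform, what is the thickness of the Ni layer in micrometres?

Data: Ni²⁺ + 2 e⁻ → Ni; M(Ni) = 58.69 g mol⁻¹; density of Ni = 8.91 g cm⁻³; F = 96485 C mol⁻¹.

35.0 μm

Q = I·t = 0.8210 × 10560 = 8670 C; n(e⁻) = 0.08986 mol.
n(Ni) = n(e⁻)/2 = 0.04493 mol, so m = 0.04493 × 58.69 = 2.637 g.
Volume = m/ρ = 2.637 / 8.91 = 0.2959 cm³.
Thickness = V/A = 0.2959 / 84.5 = 0.00350 cm = 35.0 μm.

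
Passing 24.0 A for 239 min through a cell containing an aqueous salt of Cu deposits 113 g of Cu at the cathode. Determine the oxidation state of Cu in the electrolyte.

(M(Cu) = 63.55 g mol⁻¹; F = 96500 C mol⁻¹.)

+2

Q = I·t = 24.00 A × 14340 s = 344200 C, so n(e⁻) = 344200/96500 = 3.566 mol.
n(Cu) deposited = 113 / 63.55 = 1.778 mol.
Electrons per atom = n(e⁻)/n(Cu) = 3.566 / 1.778 = 2.01 ≈ 2, so the ion is Cu²⁺.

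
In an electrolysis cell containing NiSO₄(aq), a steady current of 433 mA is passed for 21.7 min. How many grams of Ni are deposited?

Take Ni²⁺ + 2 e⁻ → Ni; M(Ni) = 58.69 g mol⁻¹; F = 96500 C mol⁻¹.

Q = I·t = 0.4330 A × 1302.0 s = 563.8 C.
n(e⁻) = Q/F = 563.8 / 96500 = 0.005842 mol.
Ni²⁺ + 2 e⁻ → Ni, so n(Ni) = n(e⁻)/2 = 0.002921 mol.
m = n·M = 0.002921 × 58.69 = 0.171 g.

0.171 g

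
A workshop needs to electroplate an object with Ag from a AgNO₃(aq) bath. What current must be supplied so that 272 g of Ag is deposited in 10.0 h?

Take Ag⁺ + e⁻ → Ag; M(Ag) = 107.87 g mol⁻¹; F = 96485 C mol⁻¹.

n(Ag) = 272 / 107.87 = 2.522 mol.
n(e⁻) = 1 × 2.522 = 2.522 mol.
Q = n(e⁻)·F = 2.522 × 96485 = 243300 C.
I = Q/t = 243300 / 36000 s = 6.76 A.

6.76 A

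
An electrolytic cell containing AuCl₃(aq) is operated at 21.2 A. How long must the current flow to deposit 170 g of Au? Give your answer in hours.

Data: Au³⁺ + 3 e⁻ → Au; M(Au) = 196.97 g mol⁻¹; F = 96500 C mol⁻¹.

n(Au) = m/M = 170 / 196.97 = 0.8631 mol.
Each Au atom requires 3 electrons, so n(e⁻) = 3 × 0.8631 = 2.589 mol.
Q = n(e⁻)·F = 2.589 × 96500 = 249900 C.
t = Q/I = 249900 / 21.20 A = 11790 s = 3.27 h.

3.27 h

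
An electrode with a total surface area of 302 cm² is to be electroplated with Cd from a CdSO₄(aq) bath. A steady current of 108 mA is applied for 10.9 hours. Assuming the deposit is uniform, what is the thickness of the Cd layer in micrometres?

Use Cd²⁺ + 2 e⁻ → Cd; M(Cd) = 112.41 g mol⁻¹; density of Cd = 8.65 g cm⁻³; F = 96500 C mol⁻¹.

Q = I·t = 0.1080 × 39240 = 4238 C; n(e⁻) = 0.04392 mol.
n(Cd) = n(e⁻)/2 = 0.02196 mol, so m = 0.02196 × 112.41 = 2.468 g.
Volume = m/ρ = 2.468 / 8.65 = 0.2854 cm³.
Thickness = V/A = 0.2854 / 302 = 9.45 × 10⁻⁴ cm = 9.45 μm.

9.45 μm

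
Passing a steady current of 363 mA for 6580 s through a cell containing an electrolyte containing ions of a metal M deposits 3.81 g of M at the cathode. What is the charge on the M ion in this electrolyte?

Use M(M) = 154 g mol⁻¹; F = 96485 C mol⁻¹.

+1

Q = I·t = 0.3630 A × 6580.0 s = 2389 C, so n(e⁻) = 2389/96485 = 0.02476 mol.
n(M) deposited = 3.81 / 154 = 0.02474 mol.
Electrons per atom = n(e⁻)/n(M) = 0.02476 / 0.02474 = 1.00 ≈ 1, so the ion is M⁺.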